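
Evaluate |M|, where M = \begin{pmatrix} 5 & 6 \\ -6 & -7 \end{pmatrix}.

The determinant is 1.

det(M) = 5·(-7) − 6·(-6) = -35 − (-36) = 1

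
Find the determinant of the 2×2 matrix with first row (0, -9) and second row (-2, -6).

-18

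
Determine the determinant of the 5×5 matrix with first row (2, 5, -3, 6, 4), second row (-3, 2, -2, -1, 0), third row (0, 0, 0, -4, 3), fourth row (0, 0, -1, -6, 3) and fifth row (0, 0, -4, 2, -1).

-494

The matrix is block upper-triangular with a 2×2 block and a 3×3 block on the diagonal, so its determinant equals the product of the determinants of the diagonal blocks.
det of the 2×2 block = 19
det of the 3×3 block = -26
det = (19)·(-26) = -494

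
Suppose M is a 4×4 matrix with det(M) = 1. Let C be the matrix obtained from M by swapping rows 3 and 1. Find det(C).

Swapping two rows multiplies the determinant by −1.
det(C) = (-1)·(1) = -1

|C| = -1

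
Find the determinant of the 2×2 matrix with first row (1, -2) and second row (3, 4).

det = 1·4 − (-2)·3 = 4 − (-6) = 10

10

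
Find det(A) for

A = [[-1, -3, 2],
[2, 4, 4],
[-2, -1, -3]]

Expand along row 1:
  + (-1) · |4 4; -1 -3| = (-1)·(-12 − (-4)) = 8
  − (-3) · |2 4; -2 -3| = −(-3)·(-6 − (-8)) = 6
  + 2 · |2 4; -2 -1| = 2·(-2 − (-8)) = 12
Sum: (8) + (6) + (12) = 26

|A| = 26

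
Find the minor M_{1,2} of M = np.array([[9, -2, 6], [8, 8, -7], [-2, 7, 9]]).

58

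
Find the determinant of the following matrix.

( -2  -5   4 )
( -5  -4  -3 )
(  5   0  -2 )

The determinant is 189.

Expand along column 2:
  − (-5) · |-5 -3; 5 -2| = −(-5)·(10 − (-15)) = 125
  + (-4) · |-2 4; 5 -2| = (-4)·(4 − 20) = 64
Sum: (125) + (64) = 189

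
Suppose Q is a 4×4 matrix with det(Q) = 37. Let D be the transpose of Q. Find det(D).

det(Qᵀ) = det(Q).
det(D) = (1)·(37) = 37

The determinant is 37.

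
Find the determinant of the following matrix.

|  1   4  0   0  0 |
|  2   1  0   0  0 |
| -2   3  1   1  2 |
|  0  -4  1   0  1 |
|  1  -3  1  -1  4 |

The matrix is block lower-triangular with a 2×2 block and a 3×3 block on the diagonal, so its determinant equals the product of the determinants of the diagonal blocks.
det of the 2×2 block = -7
det of the 3×3 block = -4
det = (-7)·(-4) = 28

The determinant is 28.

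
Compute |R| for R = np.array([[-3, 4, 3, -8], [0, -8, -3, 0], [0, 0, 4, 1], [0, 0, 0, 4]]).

R is upper triangular, so det(R) is the product of the diagonal entries:
det = (-3) · (-8) · (4) · (4) = 384

det(R) = 384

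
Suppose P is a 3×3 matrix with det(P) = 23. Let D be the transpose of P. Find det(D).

The determinant is 23.

det(Pᵀ) = det(P).
det(D) = (1)·(23) = 23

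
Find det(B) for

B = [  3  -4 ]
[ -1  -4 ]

det(B) = 3·(-4) − (-4)·(-1) = -12 − 4 = -16

det(B) = -16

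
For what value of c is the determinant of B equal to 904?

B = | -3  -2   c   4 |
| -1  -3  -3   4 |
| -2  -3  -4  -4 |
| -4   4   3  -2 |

Expanding along the row containing c, det(B) is linear in c: det(B) = (-138)·c + (-338).
Set (-138)·c + (-338) = 904  ⇒  (-138)·c = 1242  ⇒  c = -9.

-9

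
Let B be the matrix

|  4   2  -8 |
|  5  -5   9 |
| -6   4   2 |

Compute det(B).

-232

Expand along row 1:
  + 4 · |-5 9; 4 2| = 4·(-10 − 36) = -184
  − 2 · |5 9; -6 2| = −2·(10 − (-54)) = -128
  + (-8) · |5 -5; -6 4| = (-8)·(20 − 30) = 80
Sum: (-184) + (-128) + (80) = -232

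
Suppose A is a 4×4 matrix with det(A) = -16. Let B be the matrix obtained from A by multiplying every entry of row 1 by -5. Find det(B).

Scaling one row by -5 multiplies the determinant by -5.
det(B) = (-5)·(-16) = 80

The determinant is 80.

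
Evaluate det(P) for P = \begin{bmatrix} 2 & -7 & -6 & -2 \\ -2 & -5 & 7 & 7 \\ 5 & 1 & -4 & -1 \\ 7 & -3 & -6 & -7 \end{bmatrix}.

|P| = 2022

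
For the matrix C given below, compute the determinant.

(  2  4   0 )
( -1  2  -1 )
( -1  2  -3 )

Expand along row 1:
  + 2 · |2 -1; 2 -3| = 2·(-6 − (-2)) = -8
  − 4 · |-1 -1; -1 -3| = −4·(3 − 1) = -8
Sum: (-8) + (-8) = -16

|C| = -16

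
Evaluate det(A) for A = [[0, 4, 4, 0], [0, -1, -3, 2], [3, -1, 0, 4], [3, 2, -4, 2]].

216

Expand along row 1 (it has 2 zeros):
  − (4) · M_12   where M_12 = det([0 -3 2; 3 0 4; 3 -4 2]) = -42
  + (4) · M_13   where M_13 = det([0 -1 2; 3 -1 4; 3 2 2]) = 12
det = (-1)·(4)·(-42) + (+1)·(4)·(12) = 216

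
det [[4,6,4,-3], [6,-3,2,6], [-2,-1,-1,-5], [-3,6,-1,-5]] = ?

311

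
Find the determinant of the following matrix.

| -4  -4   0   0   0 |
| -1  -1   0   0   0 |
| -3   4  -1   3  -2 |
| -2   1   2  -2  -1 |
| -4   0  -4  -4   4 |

The matrix is block lower-triangular with a 2×2 block and a 3×3 block on the diagonal, so its determinant equals the product of the determinants of the diagonal blocks.
det of the 2×2 block = 0
det of the 3×3 block = 32
det = (0)·(32) = 0

0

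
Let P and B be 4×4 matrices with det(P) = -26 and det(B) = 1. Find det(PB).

|PB| = -26

det(PB) = det(P)·det(B) = (-26)·(1) = -26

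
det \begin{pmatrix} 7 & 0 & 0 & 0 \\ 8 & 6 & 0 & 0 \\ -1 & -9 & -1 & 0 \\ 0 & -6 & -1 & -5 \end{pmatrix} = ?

210

The matrix is lower triangular, so the determinant is the product of the diagonal entries:
det = (7) · (6) · (-1) · (-5) = 210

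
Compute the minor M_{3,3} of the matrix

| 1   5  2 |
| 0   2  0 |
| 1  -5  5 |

Delete row 3 and column 3; the remaining 2×2 submatrix is [1 5; 0 2].
Its determinant is 1·2 − 5·0 = 2.

2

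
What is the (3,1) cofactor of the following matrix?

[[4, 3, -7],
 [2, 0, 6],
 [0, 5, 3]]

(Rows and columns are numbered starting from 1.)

Delete row 3 and column 1; the remaining 2×2 submatrix is [3 -7; 0 6].
Its determinant is 3·6 − (-7)·0 = 18.
The cofactor carries sign (−1)^(3+1) = +1, so C_{3,1} = +(18) = 18.

18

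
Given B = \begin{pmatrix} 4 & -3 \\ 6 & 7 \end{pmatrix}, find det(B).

The determinant is 46.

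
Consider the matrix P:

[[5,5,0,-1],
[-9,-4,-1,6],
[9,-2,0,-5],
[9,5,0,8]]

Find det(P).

-603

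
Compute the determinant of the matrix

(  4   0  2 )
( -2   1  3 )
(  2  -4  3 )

Expand along column 2:
  + 1 · |4 2; 2 3| = 1·(12 − 4) = 8
  − (-4) · |4 2; -2 3| = −(-4)·(12 − (-4)) = 64
Sum: (8) + (64) = 72

The determinant is 72.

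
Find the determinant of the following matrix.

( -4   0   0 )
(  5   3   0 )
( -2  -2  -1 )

The matrix is lower triangular, so the determinant is the product of the diagonal entries:
det = (-4) · (3) · (-1) = 12

12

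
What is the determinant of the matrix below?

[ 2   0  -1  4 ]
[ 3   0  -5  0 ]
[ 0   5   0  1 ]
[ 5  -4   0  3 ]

-367

Expand along row 2 (it has 2 zeros):
  − (3) · M_21   where M_21 = det([0 -1 4; 5 0 1; -4 0 3]) = 19
  − (-5) · M_23   where M_23 = det([2 0 4; 0 5 1; 5 -4 3]) = -62
det = (-1)·(3)·(19) + (-1)·(-5)·(-62) = -367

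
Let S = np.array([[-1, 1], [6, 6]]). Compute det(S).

det(S) = (-1)·6 − 1·6 = -6 − 6 = -12

The determinant is -12.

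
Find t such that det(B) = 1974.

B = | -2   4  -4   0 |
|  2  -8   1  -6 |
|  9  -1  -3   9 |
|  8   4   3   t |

t = 9

Expanding along the row containing t, det(B) is linear in t: det(B) = (-270)·t + (4404).
Set (-270)·t + (4404) = 1974  ⇒  (-270)·t = -2430  ⇒  t = 9.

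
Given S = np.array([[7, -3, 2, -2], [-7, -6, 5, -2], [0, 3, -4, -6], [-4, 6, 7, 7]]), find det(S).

Expand along row 3 (it has 1 zero):
  − (3) · M_32   where M_32 = det([7 2 -2; -7 5 -2; -4 7 7]) = 515
  + (-4) · M_33   where M_33 = det([7 -3 -2; -7 -6 -2; -4 6 7]) = -249
  − (-6) · M_34   where M_34 = det([7 -3 2; -7 -6 5; -4 6 7]) = -723
det = (-1)·(3)·(515) + (+1)·(-4)·(-249) + (-1)·(-6)·(-723) = -4887

The determinant is -4887.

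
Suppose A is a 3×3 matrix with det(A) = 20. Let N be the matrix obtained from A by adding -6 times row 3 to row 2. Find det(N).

20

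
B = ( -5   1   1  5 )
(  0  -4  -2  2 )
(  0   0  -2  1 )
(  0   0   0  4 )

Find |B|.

The determinant is -160.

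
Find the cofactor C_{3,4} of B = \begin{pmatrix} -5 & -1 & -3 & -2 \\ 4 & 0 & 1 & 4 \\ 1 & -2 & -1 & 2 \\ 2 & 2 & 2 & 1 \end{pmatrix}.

The cofactor is 8.

Delete row 3 and column 4; the remaining 3×3 submatrix is [-5 -1 -3; 4 0 1; 2 2 2].
Its determinant is -8.
The cofactor carries sign (−1)^(3+4) = −1, so C_{3,4} = −(-8) = 8.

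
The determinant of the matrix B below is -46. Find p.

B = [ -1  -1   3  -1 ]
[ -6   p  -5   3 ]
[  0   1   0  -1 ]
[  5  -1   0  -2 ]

p = 8

Expanding along the column containing p, det(B) is linear in p: det(B) = (-15)·p + (74).
Set (-15)·p + (74) = -46  ⇒  (-15)·p = -120  ⇒  p = 8.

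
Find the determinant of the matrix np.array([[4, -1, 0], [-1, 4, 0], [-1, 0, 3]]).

The determinant is 45.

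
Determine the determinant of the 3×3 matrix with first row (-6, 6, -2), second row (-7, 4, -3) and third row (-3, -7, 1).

76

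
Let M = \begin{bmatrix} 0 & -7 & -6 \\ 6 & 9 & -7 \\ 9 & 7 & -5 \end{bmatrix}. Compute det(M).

Expand along column 1:
  − 6 · |-7 -6; 7 -5| = −6·(35 − (-42)) = -462
  + 9 · |-7 -6; 9 -7| = 9·(49 − (-54)) = 927
Sum: (-462) + (927) = 465

465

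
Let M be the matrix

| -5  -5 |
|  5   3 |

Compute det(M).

10

det(M) = (-5)·3 − (-5)·5 = -15 − (-25) = 10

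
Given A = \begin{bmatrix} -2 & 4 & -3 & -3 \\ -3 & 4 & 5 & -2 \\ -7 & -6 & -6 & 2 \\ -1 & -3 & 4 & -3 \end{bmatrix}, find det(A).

The determinant is 1893.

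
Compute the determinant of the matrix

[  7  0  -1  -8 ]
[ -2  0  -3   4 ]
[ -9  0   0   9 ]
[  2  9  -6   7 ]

Expand along column 2 (it has 3 zeros):
  + (9) · M_42   where M_42 = det([7 -1 -8; -2 -3 4; -9 0 9]) = 45
det = (+1)·(9)·(45) = 405

405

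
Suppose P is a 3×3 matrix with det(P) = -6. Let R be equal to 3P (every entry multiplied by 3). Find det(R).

-162

For a 3×3 matrix, det(3P) = 3^3·det(P) = 27·det(P).
det(R) = (27)·(-6) = -162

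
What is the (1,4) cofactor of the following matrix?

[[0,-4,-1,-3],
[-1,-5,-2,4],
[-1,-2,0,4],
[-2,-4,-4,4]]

The cofactor is -12.

Delete row 1 and column 4; the remaining 3×3 submatrix is [-1 -5 -2; -1 -2 0; -2 -4 -4].
Its determinant is 12.
The cofactor carries sign (−1)^(1+4) = −1, so C_{1,4} = −(12) = -12.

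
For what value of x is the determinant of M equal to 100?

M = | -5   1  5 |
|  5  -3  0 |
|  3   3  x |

x = -2

Expanding along the column containing x, det(M) is linear in x: det(M) = (10)·x + (120).
Set (10)·x + (120) = 100  ⇒  (10)·x = -20  ⇒  x = -2.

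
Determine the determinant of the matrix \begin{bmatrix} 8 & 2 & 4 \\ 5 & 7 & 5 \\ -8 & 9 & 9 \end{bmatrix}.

378

Expand along column 1:
  + 8 · |7 5; 9 9| = 8·(63 − 45) = 144
  − 5 · |2 4; 9 9| = −5·(18 − 36) = 90
  + (-8) · |2 4; 7 5| = (-8)·(10 − 28) = 144
Sum: (144) + (90) + (144) = 378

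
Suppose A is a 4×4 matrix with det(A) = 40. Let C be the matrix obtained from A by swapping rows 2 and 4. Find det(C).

Swapping two rows multiplies the determinant by −1.
det(C) = (-1)·(40) = -40

det(C) = -40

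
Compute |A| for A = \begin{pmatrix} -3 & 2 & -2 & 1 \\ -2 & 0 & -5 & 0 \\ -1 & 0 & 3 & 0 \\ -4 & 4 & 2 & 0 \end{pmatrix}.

det(A) = -44

Expand along column 4 (it has 3 zeros):
  − (1) · M_14   where M_14 = det([-2 0 -5; -1 0 3; -4 4 2]) = 44
det = (-1)·(1)·(44) = -44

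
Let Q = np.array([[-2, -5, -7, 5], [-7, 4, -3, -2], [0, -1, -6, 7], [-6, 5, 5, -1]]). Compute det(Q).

The determinant is 2032.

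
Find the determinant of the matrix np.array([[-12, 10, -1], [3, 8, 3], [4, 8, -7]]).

1298

Expand along row 1:
  + (-12) · |8 3; 8 -7| = (-12)·(-56 − 24) = 960
  − 10 · |3 3; 4 -7| = −10·(-21 − 12) = 330
  + (-1) · |3 8; 4 8| = (-1)·(24 − 32) = 8
Sum: (960) + (330) + (8) = 1298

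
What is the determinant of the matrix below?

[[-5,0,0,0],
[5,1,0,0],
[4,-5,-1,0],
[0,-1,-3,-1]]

-5

The matrix is lower triangular, so the determinant is the product of the diagonal entries:
det = (-5) · (1) · (-1) · (-1) = -5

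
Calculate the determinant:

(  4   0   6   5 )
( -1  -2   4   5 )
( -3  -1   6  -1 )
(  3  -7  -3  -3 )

Expand along row 1 (it has 1 zero):
  + (4) · M_11   where M_11 = det([-2 4 5; -1 6 -1; -7 -3 -3]) = 283
  + (6) · M_13   where M_13 = det([-1 -2 5; -3 -1 -1; 3 -7 -3]) = 148
  − (5) · M_14   where M_14 = det([-1 -2 4; -3 -1 6; 3 -7 -3]) = 33
det = (+1)·(4)·(283) + (+1)·(6)·(148) + (-1)·(5)·(33) = 1855

1855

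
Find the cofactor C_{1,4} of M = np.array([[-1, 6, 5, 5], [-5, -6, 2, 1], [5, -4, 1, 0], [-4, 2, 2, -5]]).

-122

Delete row 1 and column 4; the remaining 3×3 submatrix is [-5 -6 2; 5 -4 1; -4 2 2].
Its determinant is 122.
The cofactor carries sign (−1)^(1+4) = −1, so C_{1,4} = −(122) = -122.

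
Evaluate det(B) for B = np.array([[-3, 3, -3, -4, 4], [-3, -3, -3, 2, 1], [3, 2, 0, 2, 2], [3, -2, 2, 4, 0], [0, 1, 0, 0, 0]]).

det(B) = 126

Expand along row 5 (it has 4 zeros):
  − (1) · M_52   where M_52 = det([-3 -3 -4 4; -3 -3 2 1; 3 0 2 2; 3 2 4 0]) = -126
det = (-1)·(1)·(-126) = 126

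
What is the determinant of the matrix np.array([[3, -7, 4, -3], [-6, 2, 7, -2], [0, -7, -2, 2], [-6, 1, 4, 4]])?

Expand along row 3 (it has 1 zero):
  − (-7) · M_32   where M_32 = det([3 4 -3; -6 7 -2; -6 4 4]) = 198
  + (-2) · M_33   where M_33 = det([3 -7 -3; -6 2 -2; -6 1 4]) = -240
  − (2) · M_34   where M_34 = det([3 -7 4; -6 2 7; -6 1 4]) = 153
det = (-1)·(-7)·(198) + (+1)·(-2)·(-240) + (-1)·(2)·(153) = 1560

1560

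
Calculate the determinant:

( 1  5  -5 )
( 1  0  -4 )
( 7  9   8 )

The determinant is -189.

Expand along column 2:
  − 5 · |1 -4; 7 8| = −5·(8 − (-28)) = -180
  − 9 · |1 -5; 1 -4| = −9·(-4 − (-5)) = -9
Sum: (-180) + (-9) = -189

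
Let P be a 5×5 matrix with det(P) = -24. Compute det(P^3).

-13824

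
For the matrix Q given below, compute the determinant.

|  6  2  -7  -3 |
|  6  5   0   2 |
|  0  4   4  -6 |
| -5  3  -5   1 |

-4062

Expand along row 2 (it has 1 zero):
  − (6) · M_21   where M_21 = det([2 -7 -3; 4 4 -6; 3 -5 1]) = 198
  + (5) · M_22   where M_22 = det([6 -7 -3; 0 4 -6; -5 -5 1]) = -426
  + (2) · M_24   where M_24 = det([6 2 -7; 0 4 4; -5 3 -5]) = -372
det = (-1)·(6)·(198) + (+1)·(5)·(-426) + (+1)·(2)·(-372) = -4062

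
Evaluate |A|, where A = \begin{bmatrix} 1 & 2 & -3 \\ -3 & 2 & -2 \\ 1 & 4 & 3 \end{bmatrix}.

Expand along row 1:
  + 1 · |2 -2; 4 3| = 1·(6 − (-8)) = 14
  − 2 · |-3 -2; 1 3| = −2·(-9 − (-2)) = 14
  + (-3) · |-3 2; 1 4| = (-3)·(-12 − 2) = 42
Sum: (14) + (14) + (42) = 70

The determinant is 70.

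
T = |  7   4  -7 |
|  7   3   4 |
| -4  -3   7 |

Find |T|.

Expand along row 1:
  + 7 · |3 4; -3 7| = 7·(21 − (-12)) = 231
  − 4 · |7 4; -4 7| = −4·(49 − (-16)) = -260
  + (-7) · |7 3; -4 -3| = (-7)·(-21 − (-12)) = 63
Sum: (231) + (-260) + (63) = 34

|T| = 34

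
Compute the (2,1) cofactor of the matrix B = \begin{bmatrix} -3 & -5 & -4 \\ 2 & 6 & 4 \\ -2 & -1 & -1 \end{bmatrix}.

-1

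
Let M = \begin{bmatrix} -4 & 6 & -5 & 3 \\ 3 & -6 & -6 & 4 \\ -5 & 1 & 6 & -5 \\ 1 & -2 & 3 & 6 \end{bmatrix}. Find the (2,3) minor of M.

193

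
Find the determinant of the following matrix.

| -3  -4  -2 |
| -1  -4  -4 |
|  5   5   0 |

The determinant is -10.

Expand along row 3:
  + 5 · |-4 -2; -4 -4| = 5·(16 − 8) = 40
  − 5 · |-3 -2; -1 -4| = −5·(12 − 2) = -50
Sum: (40) + (-50) = -10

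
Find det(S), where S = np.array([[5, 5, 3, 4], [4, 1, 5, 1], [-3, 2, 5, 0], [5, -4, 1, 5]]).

The determinant is -1083.

Expand along row 3 (it has 1 zero):
  + (-3) · M_31   where M_31 = det([5 3 4; 1 5 1; -4 1 5]) = 177
  − (2) · M_32   where M_32 = det([5 3 4; 4 5 1; 5 1 5]) = -9
  + (5) · M_33   where M_33 = det([5 5 4; 4 1 1; 5 -4 5]) = -114
det = (+1)·(-3)·(177) + (-1)·(2)·(-9) + (+1)·(5)·(-114) = -1083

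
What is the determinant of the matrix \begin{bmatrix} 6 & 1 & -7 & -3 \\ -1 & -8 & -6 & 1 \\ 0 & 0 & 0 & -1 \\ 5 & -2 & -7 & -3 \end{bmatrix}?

Expand along row 3 (it has 3 zeros):
  − (-1) · M_34   where M_34 = det([6 1 -7; -1 -8 -6; 5 -2 -7]) = -67
det = (-1)·(-1)·(-67) = -67

-67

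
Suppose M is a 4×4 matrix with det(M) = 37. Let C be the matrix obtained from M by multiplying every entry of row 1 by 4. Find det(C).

148

Scaling one row by 4 multiplies the determinant by 4.
det(C) = (4)·(37) = 148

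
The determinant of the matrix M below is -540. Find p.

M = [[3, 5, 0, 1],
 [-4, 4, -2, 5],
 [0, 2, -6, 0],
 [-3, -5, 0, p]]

Expanding along the column containing p, det(M) is linear in p: det(M) = (-180)·p + (-180).
Set (-180)·p + (-180) = -540  ⇒  (-180)·p = -360  ⇒  p = 2.

p = 2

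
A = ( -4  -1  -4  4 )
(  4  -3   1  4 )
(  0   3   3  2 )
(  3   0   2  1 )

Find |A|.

Expand along row 3 (it has 1 zero):
  − (3) · M_32   where M_32 = det([-4 -4 4; 4 1 4; 3 2 1]) = 16
  + (3) · M_33   where M_33 = det([-4 -1 4; 4 -3 4; 3 0 1]) = 40
  − (2) · M_34   where M_34 = det([-4 -1 -4; 4 -3 1; 3 0 2]) = -7
det = (-1)·(3)·(16) + (+1)·(3)·(40) + (-1)·(2)·(-7) = 86

|A| = 86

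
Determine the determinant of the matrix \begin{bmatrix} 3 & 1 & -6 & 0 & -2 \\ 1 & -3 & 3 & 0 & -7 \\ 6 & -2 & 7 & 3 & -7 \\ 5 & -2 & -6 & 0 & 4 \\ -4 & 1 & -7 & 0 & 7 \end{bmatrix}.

Expand along column 4 (it has 4 zeros):
  − (3) · M_34   where M_34 = det([3 1 -6 -2; 1 -3 3 -7; 5 -2 -6 4; -4 1 -7 7]) = -1646
det = (-1)·(3)·(-1646) = 4938

4938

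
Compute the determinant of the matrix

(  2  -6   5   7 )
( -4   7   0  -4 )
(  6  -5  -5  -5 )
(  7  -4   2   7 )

The determinant is -990.

Expand along row 2 (it has 1 zero):
  − (-4) · M_21   where M_21 = det([-6 5 7; -5 -5 -5; -4 2 7]) = 215
  + (7) · M_22   where M_22 = det([2 5 7; 6 -5 -5; 7 2 7]) = -106
  + (-4) · M_24   where M_24 = det([2 -6 5; 6 -5 -5; 7 -4 2]) = 277
det = (-1)·(-4)·(215) + (+1)·(7)·(-106) + (+1)·(-4)·(277) = -990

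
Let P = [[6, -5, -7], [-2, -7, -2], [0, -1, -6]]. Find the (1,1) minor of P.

40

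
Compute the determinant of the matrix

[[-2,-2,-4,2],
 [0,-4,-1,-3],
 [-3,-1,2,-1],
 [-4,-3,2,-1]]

84

Expand along row 2 (it has 1 zero):
  + (-4) · M_22   where M_22 = det([-2 -4 2; -3 2 -1; -4 2 -1]) = 0
  − (-1) · M_23   where M_23 = det([-2 -2 2; -3 -1 -1; -4 -3 -1]) = 12
  + (-3) · M_24   where M_24 = det([-2 -2 -4; -3 -1 2; -4 -3 2]) = -24
det = (+1)·(-4)·(0) + (-1)·(-1)·(12) + (+1)·(-3)·(-24) = 84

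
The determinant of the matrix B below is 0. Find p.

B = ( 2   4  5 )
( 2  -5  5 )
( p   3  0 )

Expanding along the column containing p, det(B) is linear in p: det(B) = (45)·p + (0).
Set (45)·p + (0) = 0  ⇒  (45)·p = 0  ⇒  p = 0.

0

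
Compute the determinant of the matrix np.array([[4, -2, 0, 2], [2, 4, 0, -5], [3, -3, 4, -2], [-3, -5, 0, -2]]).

-664

Expand along column 3 (it has 3 zeros):
  + (4) · M_33   where M_33 = det([4 -2 2; 2 4 -5; -3 -5 -2]) = -166
det = (+1)·(4)·(-166) = -664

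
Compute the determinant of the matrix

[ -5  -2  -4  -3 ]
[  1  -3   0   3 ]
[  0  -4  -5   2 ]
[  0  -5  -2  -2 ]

Expand along column 1 (it has 2 zeros):
  + (-5) · M_11   where M_11 = det([-3 0 3; -4 -5 2; -5 -2 -2]) = -93
  − (1) · M_21   where M_21 = det([-2 -4 -3; -4 -5 2; -5 -2 -2]) = 95
det = (+1)·(-5)·(-93) + (-1)·(1)·(95) = 370

The determinant is 370.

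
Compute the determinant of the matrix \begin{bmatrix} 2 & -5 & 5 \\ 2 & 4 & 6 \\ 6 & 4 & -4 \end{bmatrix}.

The determinant is -380.

Expand along row 1:
  + 2 · |4 6; 4 -4| = 2·(-16 − 24) = -80
  − (-5) · |2 6; 6 -4| = −(-5)·(-8 − 36) = -220
  + 5 · |2 4; 6 4| = 5·(8 − 24) = -80
Sum: (-80) + (-220) + (-80) = -380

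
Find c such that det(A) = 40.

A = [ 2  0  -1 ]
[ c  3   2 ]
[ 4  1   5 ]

Expanding along the column containing c, det(A) is linear in c: det(A) = (-1)·c + (38).
Set (-1)·c + (38) = 40  ⇒  (-1)·c = 2  ⇒  c = -2.

c = -2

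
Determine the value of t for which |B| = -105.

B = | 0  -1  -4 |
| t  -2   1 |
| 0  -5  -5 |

-7

Expanding along the column containing t, det(B) is linear in t: det(B) = (15)·t + (0).
Set (15)·t + (0) = -105  ⇒  (15)·t = -105  ⇒  t = -7.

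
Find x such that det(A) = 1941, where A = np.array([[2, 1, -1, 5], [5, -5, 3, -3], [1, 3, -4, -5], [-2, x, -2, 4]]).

Expanding along the row containing x, det(A) is linear in x: det(A) = (-191)·x + (604).
Set (-191)·x + (604) = 1941  ⇒  (-191)·x = 1337  ⇒  x = -7.

x = -7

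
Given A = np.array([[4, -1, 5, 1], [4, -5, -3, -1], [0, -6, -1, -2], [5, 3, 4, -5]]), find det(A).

Expand along row 3 (it has 1 zero):
  − (-6) · M_32   where M_32 = det([4 5 1; 4 -3 -1; 5 4 -5]) = 182
  + (-1) · M_33   where M_33 = det([4 -1 1; 4 -5 -1; 5 3 -5]) = 134
  − (-2) · M_34   where M_34 = det([4 -1 5; 4 -5 -3; 5 3 4]) = 172
det = (-1)·(-6)·(182) + (+1)·(-1)·(134) + (-1)·(-2)·(172) = 1302

The determinant is 1302.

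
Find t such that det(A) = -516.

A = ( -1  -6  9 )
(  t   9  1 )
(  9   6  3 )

Expanding along the row containing t, det(A) is linear in t: det(A) = (72)·t + (-804).
Set (72)·t + (-804) = -516  ⇒  (72)·t = 288  ⇒  t = 4.

t = 4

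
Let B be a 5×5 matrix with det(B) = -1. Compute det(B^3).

The determinant is -1.

det(B^3) = (det B)^3 = (-1)^3 = -1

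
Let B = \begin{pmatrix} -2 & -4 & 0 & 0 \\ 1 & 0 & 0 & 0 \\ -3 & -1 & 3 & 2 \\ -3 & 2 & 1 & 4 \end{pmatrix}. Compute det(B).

The determinant is 40.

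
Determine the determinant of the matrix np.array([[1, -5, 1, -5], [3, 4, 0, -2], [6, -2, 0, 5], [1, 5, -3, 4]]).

664

Expand along column 3 (it has 2 zeros):
  + (1) · M_13   where M_13 = det([3 4 -2; 6 -2 5; 1 5 4]) = -239
  − (-3) · M_43   where M_43 = det([1 -5 -5; 3 4 -2; 6 -2 5]) = 301
det = (+1)·(1)·(-239) + (-1)·(-3)·(301) = 664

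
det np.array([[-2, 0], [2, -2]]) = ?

4

det = (-2)·(-2) − 0·2 = 4 − 0 = 4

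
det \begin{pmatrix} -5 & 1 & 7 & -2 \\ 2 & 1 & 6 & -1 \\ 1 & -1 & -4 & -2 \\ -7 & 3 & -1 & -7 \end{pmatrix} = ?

537

Expand along row 1:
  + (-5) · M_11   where M_11 = det([1 6 -1; -1 -4 -2; 3 -1 -7]) = -65
  − (1) · M_12   where M_12 = det([2 6 -1; 1 -4 -2; -7 -1 -7]) = 207
  + (7) · M_13   where M_13 = det([2 1 -1; 1 -1 -2; -7 3 -7]) = 51
  − (-2) · M_14   where M_14 = det([2 1 6; 1 -1 -4; -7 3 -1]) = 31
det = (+1)·(-5)·(-65) + (-1)·(1)·(207) + (+1)·(7)·(51) + (-1)·(-2)·(31) = 537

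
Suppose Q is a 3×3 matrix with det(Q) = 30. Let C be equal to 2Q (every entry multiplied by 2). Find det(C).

240

For a 3×3 matrix, det(2Q) = 2^3·det(Q) = 8·det(Q).
det(C) = (8)·(30) = 240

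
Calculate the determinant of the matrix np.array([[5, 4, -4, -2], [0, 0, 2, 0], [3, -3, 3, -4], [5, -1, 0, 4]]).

Expand along row 2 (it has 3 zeros):
  − (2) · M_23   where M_23 = det([5 4 -2; 3 -3 -4; 5 -1 4]) = -232
det = (-1)·(2)·(-232) = 464

464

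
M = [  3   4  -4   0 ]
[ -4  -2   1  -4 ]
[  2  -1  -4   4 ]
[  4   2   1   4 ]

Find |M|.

det(M) = 8

Expand along row 1 (it has 1 zero):
  + (3) · M_11   where M_11 = det([-2 1 -4; -1 -4 4; 2 1 4]) = 24
  − (4) · M_12   where M_12 = det([-4 1 -4; 2 -4 4; 4 1 4]) = 16
  + (-4) · M_13   where M_13 = det([-4 -2 -4; 2 -1 4; 4 2 4]) = 0
det = (+1)·(3)·(24) + (-1)·(4)·(16) + (+1)·(-4)·(0) = 8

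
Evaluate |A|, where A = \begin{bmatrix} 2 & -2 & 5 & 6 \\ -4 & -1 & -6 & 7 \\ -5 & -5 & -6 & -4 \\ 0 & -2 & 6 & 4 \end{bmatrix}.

The determinant is -1242.

Expand along row 4 (it has 1 zero):
  + (-2) · M_42   where M_42 = det([2 5 6; -4 -6 7; -5 -6 -4]) = -159
  − (6) · M_43   where M_43 = det([2 -2 6; -4 -1 7; -5 -5 -4]) = 270
  + (4) · M_44   where M_44 = det([2 -2 5; -4 -1 -6; -5 -5 -6]) = 15
det = (+1)·(-2)·(-159) + (-1)·(6)·(270) + (+1)·(4)·(15) = -1242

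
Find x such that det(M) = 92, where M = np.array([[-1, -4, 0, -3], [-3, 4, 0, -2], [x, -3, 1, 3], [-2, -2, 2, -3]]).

x = 1

Expanding along the row containing x, det(M) is linear in x: det(M) = (-40)·x + (132).
Set (-40)·x + (132) = 92  ⇒  (-40)·x = -40  ⇒  x = 1.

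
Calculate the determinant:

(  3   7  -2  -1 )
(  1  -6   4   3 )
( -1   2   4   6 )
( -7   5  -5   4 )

-1047

Expand along row 1:
  + (3) · M_11   where M_11 = det([-6 4 3; 2 4 6; 5 -5 4]) = -278
  − (7) · M_12   where M_12 = det([1 4 3; -1 4 6; -7 -5 4]) = -7
  + (-2) · M_13   where M_13 = det([1 -6 3; -1 2 6; -7 5 4]) = 233
  − (-1) · M_14   where M_14 = det([1 -6 4; -1 2 4; -7 5 -5]) = 204
det = (+1)·(3)·(-278) + (-1)·(7)·(-7) + (+1)·(-2)·(233) + (-1)·(-1)·(204) = -1047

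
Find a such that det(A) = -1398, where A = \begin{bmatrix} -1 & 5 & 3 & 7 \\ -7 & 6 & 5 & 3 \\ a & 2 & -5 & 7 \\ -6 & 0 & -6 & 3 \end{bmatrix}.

a = 5

Expanding along the column containing a, det(A) is linear in a: det(A) = (-141)·a + (-693).
Set (-141)·a + (-693) = -1398  ⇒  (-141)·a = -705  ⇒  a = 5.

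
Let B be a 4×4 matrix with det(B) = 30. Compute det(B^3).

The determinant is 27000.

det(B^3) = (det B)^3 = (30)^3 = 27000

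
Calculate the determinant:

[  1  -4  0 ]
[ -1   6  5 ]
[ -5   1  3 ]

101

Expand along row 1:
  + 1 · |6 5; 1 3| = 1·(18 − 5) = 13
  − (-4) · |-1 5; -5 3| = −(-4)·(-3 − (-25)) = 88
Sum: (13) + (88) = 101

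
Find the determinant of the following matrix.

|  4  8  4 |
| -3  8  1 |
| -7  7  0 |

Expand along column 3:
  + 4 · |-3 8; -7 7| = 4·(-21 − (-56)) = 140
  − 1 · |4 8; -7 7| = −1·(28 − (-56)) = -84
Sum: (140) + (-84) = 56

56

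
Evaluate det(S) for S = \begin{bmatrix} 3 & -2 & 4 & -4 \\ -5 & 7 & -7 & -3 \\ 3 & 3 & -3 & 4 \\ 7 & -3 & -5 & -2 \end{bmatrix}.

|S| = 2460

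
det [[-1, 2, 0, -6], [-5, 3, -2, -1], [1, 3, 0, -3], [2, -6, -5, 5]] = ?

Expand along column 3 (it has 2 zeros):
  − (-2) · M_23   where M_23 = det([-1 2 -6; 1 3 -3; 2 -6 5]) = 53
  − (-5) · M_43   where M_43 = det([-1 2 -6; -5 3 -1; 1 3 -3]) = 82
det = (-1)·(-2)·(53) + (-1)·(-5)·(82) = 516

The determinant is 516.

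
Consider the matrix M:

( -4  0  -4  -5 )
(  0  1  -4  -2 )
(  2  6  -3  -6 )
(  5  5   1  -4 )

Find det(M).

The determinant is 243.

Expand along row 1 (it has 1 zero):
  + (-4) · M_11   where M_11 = det([1 -4 -2; 6 -3 -6; 5 1 -4]) = 0
  + (-4) · M_13   where M_13 = det([0 1 -2; 2 6 -6; 5 5 -4]) = 18
  − (-5) · M_14   where M_14 = det([0 1 -4; 2 6 -3; 5 5 1]) = 63
det = (+1)·(-4)·(0) + (+1)·(-4)·(18) + (-1)·(-5)·(63) = 243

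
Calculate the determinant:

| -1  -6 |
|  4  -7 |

det = (-1)·(-7) − (-6)·4 = 7 − (-24) = 31

31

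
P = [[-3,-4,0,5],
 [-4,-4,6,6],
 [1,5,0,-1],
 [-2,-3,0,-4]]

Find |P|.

The determinant is -480.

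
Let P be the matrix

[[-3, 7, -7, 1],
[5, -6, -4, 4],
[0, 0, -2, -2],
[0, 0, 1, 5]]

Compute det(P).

|P| = 136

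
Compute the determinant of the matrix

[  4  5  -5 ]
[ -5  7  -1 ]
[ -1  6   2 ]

Expand along row 1:
  + 4 · |7 -1; 6 2| = 4·(14 − (-6)) = 80
  − 5 · |-5 -1; -1 2| = −5·(-10 − 1) = 55
  + (-5) · |-5 7; -1 6| = (-5)·(-30 − (-7)) = 115
Sum: (80) + (55) + (115) = 250

250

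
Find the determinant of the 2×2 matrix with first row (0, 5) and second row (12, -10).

The determinant is -60.

det = 0·(-10) − 5·12 = 0 − 60 = -60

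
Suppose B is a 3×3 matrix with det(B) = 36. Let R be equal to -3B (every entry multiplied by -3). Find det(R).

The determinant is -972.

For a 3×3 matrix, det(-3B) = (-3)^3·det(B) = -27·det(B).
det(R) = (-27)·(36) = -972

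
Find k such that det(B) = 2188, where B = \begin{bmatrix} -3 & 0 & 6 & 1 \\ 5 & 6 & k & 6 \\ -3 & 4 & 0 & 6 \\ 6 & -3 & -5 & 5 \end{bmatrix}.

Expanding along the column containing k, det(B) is linear in k: det(B) = (129)·k + (2446).
Set (129)·k + (2446) = 2188  ⇒  (129)·k = -258  ⇒  k = -2.

-2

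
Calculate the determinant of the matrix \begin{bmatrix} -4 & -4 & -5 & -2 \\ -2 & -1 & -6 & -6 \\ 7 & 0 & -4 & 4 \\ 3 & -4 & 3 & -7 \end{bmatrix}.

-2997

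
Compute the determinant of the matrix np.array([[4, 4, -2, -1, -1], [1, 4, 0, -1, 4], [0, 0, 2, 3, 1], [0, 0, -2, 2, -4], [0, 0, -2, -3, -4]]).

The determinant is -360.

The matrix is block upper-triangular with a 2×2 block and a 3×3 block on the diagonal, so its determinant equals the product of the determinants of the diagonal blocks.
det of the 2×2 block = 12
det of the 3×3 block = -30
det = (12)·(-30) = -360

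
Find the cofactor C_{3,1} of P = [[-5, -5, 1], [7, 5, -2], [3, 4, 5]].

Delete row 3 and column 1; the remaining 2×2 submatrix is [-5 1; 5 -2].
Its determinant is (-5)·(-2) − 1·5 = 5.
The cofactor carries sign (−1)^(3+1) = +1, so C_{3,1} = +(5) = 5.

5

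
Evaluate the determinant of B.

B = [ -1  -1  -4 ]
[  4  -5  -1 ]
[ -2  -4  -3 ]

Expand along row 1:
  + (-1) · |-5 -1; -4 -3| = (-1)·(15 − 4) = -11
  − (-1) · |4 -1; -2 -3| = −(-1)·(-12 − 2) = -14
  + (-4) · |4 -5; -2 -4| = (-4)·(-16 − 10) = 104
Sum: (-11) + (-14) + (104) = 79

det(B) = 79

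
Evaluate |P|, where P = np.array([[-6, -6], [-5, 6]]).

|P| = -66

det(P) = (-6)·6 − (-6)·(-5) = -36 − 30 = -66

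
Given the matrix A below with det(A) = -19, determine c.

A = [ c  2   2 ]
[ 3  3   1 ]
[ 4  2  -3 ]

3

Expanding along the column containing c, det(A) is linear in c: det(A) = (-11)·c + (14).
Set (-11)·c + (14) = -19  ⇒  (-11)·c = -33  ⇒  c = 3.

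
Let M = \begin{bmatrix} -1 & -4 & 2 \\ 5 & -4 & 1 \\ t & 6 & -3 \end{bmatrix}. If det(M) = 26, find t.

8

Expanding along the column containing t, det(M) is linear in t: det(M) = (4)·t + (-6).
Set (4)·t + (-6) = 26  ⇒  (4)·t = 32  ⇒  t = 8.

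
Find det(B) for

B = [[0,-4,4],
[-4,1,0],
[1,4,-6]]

The determinant is 28.

Expand along column 1:
  − (-4) · |-4 4; 4 -6| = −(-4)·(24 − 16) = 32
  + 1 · |-4 4; 1 0| = 1·(0 − 4) = -4
Sum: (32) + (-4) = 28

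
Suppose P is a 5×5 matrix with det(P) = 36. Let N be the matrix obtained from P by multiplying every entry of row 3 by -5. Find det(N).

Scaling one row by -5 multiplies the determinant by -5.
det(N) = (-5)·(36) = -180

-180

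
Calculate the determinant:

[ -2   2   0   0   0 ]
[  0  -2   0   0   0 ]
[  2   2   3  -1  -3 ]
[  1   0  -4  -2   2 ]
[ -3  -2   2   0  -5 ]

The matrix is block lower-triangular with a 2×2 block and a 3×3 block on the diagonal, so its determinant equals the product of the determinants of the diagonal blocks.
det of the 2×2 block = 4
det of the 3×3 block = 34
det = (4)·(34) = 136

The determinant is 136.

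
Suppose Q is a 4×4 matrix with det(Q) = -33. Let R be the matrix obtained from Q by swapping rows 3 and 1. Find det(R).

33

Swapping two rows multiplies the determinant by −1.
det(R) = (-1)·(-33) = 33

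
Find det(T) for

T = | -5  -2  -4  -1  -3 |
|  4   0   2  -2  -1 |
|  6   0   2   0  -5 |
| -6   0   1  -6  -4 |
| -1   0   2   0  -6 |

The determinant is -732.

Expand along column 2 (it has 4 zeros):
  − (-2) · M_12   where M_12 = det([4 2 -2 -1; 6 2 0 -5; -6 1 -6 -4; -1 2 0 -6]) = -366
det = (-1)·(-2)·(-366) = -732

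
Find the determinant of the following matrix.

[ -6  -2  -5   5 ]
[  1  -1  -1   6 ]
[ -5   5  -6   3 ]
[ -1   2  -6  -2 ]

1408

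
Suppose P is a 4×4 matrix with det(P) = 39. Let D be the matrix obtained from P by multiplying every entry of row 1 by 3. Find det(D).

|D| = 117

Scaling one row by 3 multiplies the determinant by 3.
det(D) = (3)·(39) = 117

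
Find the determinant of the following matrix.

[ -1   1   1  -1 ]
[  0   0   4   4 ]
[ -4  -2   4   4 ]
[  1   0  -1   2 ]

The determinant is -56.

Expand along row 2 (it has 2 zeros):
  − (4) · M_23   where M_23 = det([-1 1 -1; -4 -2 4; 1 0 2]) = 14
  + (4) · M_24   where M_24 = det([-1 1 1; -4 -2 4; 1 0 -1]) = 0
det = (-1)·(4)·(14) + (+1)·(4)·(0) = -56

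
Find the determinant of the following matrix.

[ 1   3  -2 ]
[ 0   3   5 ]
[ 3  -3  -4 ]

66

Expand along row 2:
  + 3 · |1 -2; 3 -4| = 3·(-4 − (-6)) = 6
  − 5 · |1 3; 3 -3| = −5·(-3 − 9) = 60
Sum: (6) + (60) = 66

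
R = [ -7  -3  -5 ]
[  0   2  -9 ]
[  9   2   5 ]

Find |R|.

137

Expand along column 1:
  + (-7) · |2 -9; 2 5| = (-7)·(10 − (-18)) = -196
  + 9 · |-3 -5; 2 -9| = 9·(27 − (-10)) = 333
Sum: (-196) + (333) = 137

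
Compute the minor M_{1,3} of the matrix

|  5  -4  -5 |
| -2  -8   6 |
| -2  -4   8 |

Delete row 1 and column 3; the remaining 2×2 submatrix is [-2 -8; -2 -4].
Its determinant is (-2)·(-4) − (-8)·(-2) = -8.

The minor is -8.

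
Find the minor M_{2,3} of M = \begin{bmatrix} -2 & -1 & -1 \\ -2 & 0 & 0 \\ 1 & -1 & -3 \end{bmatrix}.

Delete row 2 and column 3; the remaining 2×2 submatrix is [-2 -1; 1 -1].
Its determinant is (-2)·(-1) − (-1)·1 = 3.

3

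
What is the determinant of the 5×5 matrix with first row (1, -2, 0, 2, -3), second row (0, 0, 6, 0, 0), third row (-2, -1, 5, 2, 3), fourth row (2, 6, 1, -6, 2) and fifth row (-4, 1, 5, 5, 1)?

Expand along row 2 (it has 4 zeros):
  − (6) · M_23   where M_23 = det([1 -2 2 -3; -2 -1 2 3; 2 6 -6 2; -4 1 5 1]) = 114
det = (-1)·(6)·(114) = -684

-684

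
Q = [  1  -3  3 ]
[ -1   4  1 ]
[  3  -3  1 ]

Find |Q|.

Expand along column 1:
  + 1 · |4 1; -3 1| = 1·(4 − (-3)) = 7
  − (-1) · |-3 3; -3 1| = −(-1)·(-3 − (-9)) = 6
  + 3 · |-3 3; 4 1| = 3·(-3 − 12) = -45
Sum: (7) + (6) + (-45) = -32

-32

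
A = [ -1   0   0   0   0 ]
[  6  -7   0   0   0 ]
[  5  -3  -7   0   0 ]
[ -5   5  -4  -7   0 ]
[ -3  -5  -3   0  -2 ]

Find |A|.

|A| = -686

A is lower triangular, so det(A) is the product of the diagonal entries:
det = (-1) · (-7) · (-7) · (-7) · (-2) = -686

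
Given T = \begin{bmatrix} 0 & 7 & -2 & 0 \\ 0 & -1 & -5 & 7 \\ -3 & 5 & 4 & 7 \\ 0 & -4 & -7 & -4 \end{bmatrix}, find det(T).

-1641

Expand along column 1 (it has 3 zeros):
  + (-3) · M_31   where M_31 = det([7 -2 0; -1 -5 7; -4 -7 -4]) = 547
det = (+1)·(-3)·(547) = -1641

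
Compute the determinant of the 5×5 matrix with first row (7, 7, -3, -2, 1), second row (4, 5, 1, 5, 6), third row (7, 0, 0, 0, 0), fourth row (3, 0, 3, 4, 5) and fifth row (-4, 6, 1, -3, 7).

-105

Expand along row 3 (it has 4 zeros):
  + (7) · M_31   where M_31 = det([7 -3 -2 1; 5 1 5 6; 0 3 4 5; 6 1 -3 7]) = -15
det = (+1)·(7)·(-15) = -105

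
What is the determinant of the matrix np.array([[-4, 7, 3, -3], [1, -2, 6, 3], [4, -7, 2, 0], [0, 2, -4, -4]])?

220

Expand along row 3 (it has 1 zero):
  + (4) · M_31   where M_31 = det([7 3 -3; -2 6 3; 2 -4 -4]) = -78
  − (-7) · M_32   where M_32 = det([-4 3 -3; 1 6 3; 0 -4 -4]) = 72
  + (2) · M_33   where M_33 = det([-4 7 -3; 1 -2 3; 0 2 -4]) = 14
det = (+1)·(4)·(-78) + (-1)·(-7)·(72) + (+1)·(2)·(14) = 220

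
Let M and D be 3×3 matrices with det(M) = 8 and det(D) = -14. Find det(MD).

The determinant is -112.

det(MD) = det(M)·det(D) = (8)·(-14) = -112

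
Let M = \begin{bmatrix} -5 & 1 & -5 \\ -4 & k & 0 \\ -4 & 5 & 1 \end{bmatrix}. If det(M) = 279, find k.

-7

Expanding along the row containing k, det(M) is linear in k: det(M) = (-25)·k + (104).
Set (-25)·k + (104) = 279  ⇒  (-25)·k = 175  ⇒  k = -7.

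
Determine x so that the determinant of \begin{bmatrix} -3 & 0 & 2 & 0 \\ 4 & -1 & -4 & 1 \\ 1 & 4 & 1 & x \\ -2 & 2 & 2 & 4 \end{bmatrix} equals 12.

Expanding along the row containing x, det(M) is linear in x: det(M) = (6)·x + (-42).
Set (6)·x + (-42) = 12  ⇒  (6)·x = 54  ⇒  x = 9.

x = 9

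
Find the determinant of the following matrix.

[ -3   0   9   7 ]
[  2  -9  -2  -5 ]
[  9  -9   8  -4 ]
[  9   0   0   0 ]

Expand along row 4 (it has 3 zeros):
  − (9) · M_41   where M_41 = det([0 9 7; -9 -2 -5; -9 8 -4]) = -549
det = (-1)·(9)·(-549) = 4941

The determinant is 4941.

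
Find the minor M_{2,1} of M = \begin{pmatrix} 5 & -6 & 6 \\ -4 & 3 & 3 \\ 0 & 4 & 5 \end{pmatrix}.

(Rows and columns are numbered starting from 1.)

Delete row 2 and column 1; the remaining 2×2 submatrix is [-6 6; 4 5].
Its determinant is (-6)·5 − 6·4 = -54.

The minor is -54.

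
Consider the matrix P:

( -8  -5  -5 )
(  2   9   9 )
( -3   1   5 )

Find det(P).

|P| = -248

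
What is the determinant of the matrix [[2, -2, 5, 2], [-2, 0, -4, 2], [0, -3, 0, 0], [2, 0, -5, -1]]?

Expand along row 3 (it has 3 zeros):
  − (-3) · M_32   where M_32 = det([2 5 2; -2 -4 2; 2 -5 -1]) = 74
det = (-1)·(-3)·(74) = 222

222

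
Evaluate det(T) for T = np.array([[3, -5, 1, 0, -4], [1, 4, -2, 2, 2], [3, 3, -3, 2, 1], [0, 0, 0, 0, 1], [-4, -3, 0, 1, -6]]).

The determinant is 90.

Expand along row 4 (it has 4 zeros):
  − (1) · M_45   where M_45 = det([3 -5 1 0; 1 4 -2 2; 3 3 -3 2; -4 -3 0 1]) = -90
det = (-1)·(1)·(-90) = 90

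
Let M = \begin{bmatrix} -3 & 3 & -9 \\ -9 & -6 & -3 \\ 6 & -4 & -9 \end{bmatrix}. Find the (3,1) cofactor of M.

Delete row 3 and column 1; the remaining 2×2 submatrix is [3 -9; -6 -3].
Its determinant is 3·(-3) − (-9)·(-6) = -63.
The cofactor carries sign (−1)^(3+1) = +1, so C_{3,1} = +(-63) = -63.

-63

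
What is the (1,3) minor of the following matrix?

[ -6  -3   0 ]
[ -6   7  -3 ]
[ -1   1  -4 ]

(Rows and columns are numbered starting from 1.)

The minor is 1.

Delete row 1 and column 3; the remaining 2×2 submatrix is [-6 7; -1 1].
Its determinant is (-6)·1 − 7·(-1) = 1.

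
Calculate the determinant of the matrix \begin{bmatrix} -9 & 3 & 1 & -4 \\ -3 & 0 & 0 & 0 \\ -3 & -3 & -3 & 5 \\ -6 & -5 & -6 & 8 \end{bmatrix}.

15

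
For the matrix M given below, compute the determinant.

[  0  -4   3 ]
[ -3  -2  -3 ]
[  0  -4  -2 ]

|M| = 60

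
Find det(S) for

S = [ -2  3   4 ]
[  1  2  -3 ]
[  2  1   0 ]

-36

Expand along row 3:
  + 2 · |3 4; 2 -3| = 2·(-9 − 8) = -34
  − 1 · |-2 4; 1 -3| = −1·(6 − 4) = -2
Sum: (-34) + (-2) = -36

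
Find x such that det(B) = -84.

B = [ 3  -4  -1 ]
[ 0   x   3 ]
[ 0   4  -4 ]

4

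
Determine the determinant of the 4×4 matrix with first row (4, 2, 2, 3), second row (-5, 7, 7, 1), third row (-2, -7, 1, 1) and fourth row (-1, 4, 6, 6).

The determinant is 950.

Expand along row 1:
  + (4) · M_11   where M_11 = det([7 7 1; -7 1 1; 4 6 6]) = 276
  − (2) · M_12   where M_12 = det([-5 7 1; -2 1 1; -1 6 6]) = 66
  + (2) · M_13   where M_13 = det([-5 7 1; -2 -7 1; -1 4 6]) = 292
  − (3) · M_14   where M_14 = det([-5 7 7; -2 -7 1; -1 4 6]) = 202
det = (+1)·(4)·(276) + (-1)·(2)·(66) + (+1)·(2)·(292) + (-1)·(3)·(202) = 950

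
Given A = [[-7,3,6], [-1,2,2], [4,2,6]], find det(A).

Expand along row 1:
  + (-7) · |2 2; 2 6| = (-7)·(12 − 4) = -56
  − 3 · |-1 2; 4 6| = −3·(-6 − 8) = 42
  + 6 · |-1 2; 4 2| = 6·(-2 − 8) = -60
Sum: (-56) + (42) + (-60) = -74

det(A) = -74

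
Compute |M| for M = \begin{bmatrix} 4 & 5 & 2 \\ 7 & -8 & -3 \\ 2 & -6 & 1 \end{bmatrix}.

|M| = -221

Expand along row 1:
  + 4 · |-8 -3; -6 1| = 4·(-8 − 18) = -104
  − 5 · |7 -3; 2 1| = −5·(7 − (-6)) = -65
  + 2 · |7 -8; 2 -6| = 2·(-42 − (-16)) = -52
Sum: (-104) + (-65) + (-52) = -221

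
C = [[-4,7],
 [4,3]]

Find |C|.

det(C) = (-4)·3 − 7·4 = -12 − 28 = -40

-40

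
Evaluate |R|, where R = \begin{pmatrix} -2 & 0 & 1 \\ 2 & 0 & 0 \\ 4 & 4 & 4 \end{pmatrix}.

8

Expand along column 2:
  − 4 · |-2 1; 2 0| = −4·(0 − 2) = 8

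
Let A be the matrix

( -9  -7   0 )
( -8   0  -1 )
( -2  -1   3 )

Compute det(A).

|A| = -173

Expand along column 2:
  − (-7) · |-8 -1; -2 3| = −(-7)·(-24 − 2) = -182
  − (-1) · |-9 0; -8 -1| = −(-1)·(9 − 0) = 9
Sum: (-182) + (9) = -173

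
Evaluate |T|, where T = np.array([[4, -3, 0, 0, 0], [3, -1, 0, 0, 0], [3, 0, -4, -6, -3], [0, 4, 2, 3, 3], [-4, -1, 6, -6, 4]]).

T is block lower-triangular with a 2×2 block and a 3×3 block on the diagonal, so its determinant equals the product of the determinants of the diagonal blocks.
det of the 2×2 block = 5
det of the 3×3 block = -90
det = (5)·(-90) = -450

det(T) = -450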